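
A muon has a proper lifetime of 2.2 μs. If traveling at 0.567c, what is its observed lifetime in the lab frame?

Proper lifetime τ₀ = 2.2 μs
γ = 1/√(1 - 0.567²) = 1.214
τ = γτ₀ = 1.214 × 2.2 μs = 2.671 μs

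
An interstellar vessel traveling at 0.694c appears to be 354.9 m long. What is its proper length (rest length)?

Contracted length L = 354.9 m
γ = 1/√(1 - 0.694²) = 1.3889
L₀ = γL = 1.3889 × 354.9 = 492.9 m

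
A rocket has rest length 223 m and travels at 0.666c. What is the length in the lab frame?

Proper length L₀ = 223 m
γ = 1/√(1 - 0.666²) = 1.341
L = L₀/γ = 223/1.341 = 166.3 m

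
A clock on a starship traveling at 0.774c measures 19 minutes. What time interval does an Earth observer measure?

Proper time Δt₀ = 19 minutes
γ = 1/√(1 - 0.774²) = 1.5793
Δt = γΔt₀ = 1.5793 × 19 = 30.01 minutes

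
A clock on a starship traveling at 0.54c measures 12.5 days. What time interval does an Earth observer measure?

Proper time Δt₀ = 12.5 days
γ = 1/√(1 - 0.54²) = 1.188
Δt = γΔt₀ = 1.188 × 12.5 = 14.85 days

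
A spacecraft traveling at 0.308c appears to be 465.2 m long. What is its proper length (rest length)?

Contracted length L = 465.2 m
γ = 1/√(1 - 0.308²) = 1.0511
L₀ = γL = 1.0511 × 465.2 = 489.0 m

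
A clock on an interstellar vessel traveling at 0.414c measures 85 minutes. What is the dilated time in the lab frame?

Proper time Δt₀ = 85 minutes
γ = 1/√(1 - 0.414²) = 1.0986
Δt = γΔt₀ = 1.0986 × 85 = 93.38 minutes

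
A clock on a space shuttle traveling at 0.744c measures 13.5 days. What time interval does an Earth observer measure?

Proper time Δt₀ = 13.5 days
γ = 1/√(1 - 0.744²) = 1.4966
Δt = γΔt₀ = 1.4966 × 13.5 = 20.20 days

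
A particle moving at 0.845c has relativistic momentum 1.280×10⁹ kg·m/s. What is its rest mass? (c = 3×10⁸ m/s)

γ = 1/√(1 - 0.845²) = 1.870
v = 0.845 × 3×10⁸ = 2.535×10⁸ m/s
m = p/(γv) = 1.280×10⁹/(1.870 × 2.535×10⁸) = 2.700 kg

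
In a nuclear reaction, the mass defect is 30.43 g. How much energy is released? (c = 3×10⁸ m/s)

Convert mass defect: Δm = 30.43 g = 0.03043 kg
E = Δm·c² = 0.03043 × (3×10⁸)²
= 0.03043 × 9×10¹⁶ = 2.739×10¹⁵ J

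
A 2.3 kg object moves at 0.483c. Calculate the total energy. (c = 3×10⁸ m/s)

γ = 1/√(1 - 0.483²) = 1.142
mc² = 2.3 × (3×10⁸)² = 2.070×10¹⁷ J
E = γmc² = 1.142 × 2.070×10¹⁷ = 2.364×10¹⁷ J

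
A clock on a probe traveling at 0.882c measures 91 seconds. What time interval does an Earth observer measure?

Proper time Δt₀ = 91 seconds
γ = 1/√(1 - 0.882²) = 2.122
Δt = γΔt₀ = 2.122 × 91 = 193.1 seconds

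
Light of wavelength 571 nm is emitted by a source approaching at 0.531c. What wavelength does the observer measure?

β = 0.531
Wavelength Doppler factor = √(0.469/1.531) = √(0.30634) = 0.5535
λ_obs = 571 × 0.5535 = 316.0 nm (blueshift)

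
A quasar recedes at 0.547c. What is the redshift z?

β = 0.547
(1+β)/(1-β) = 1.547/0.453 = 3.415
√(3.415) = 1.848
z = 1.848 - 1 = 0.8480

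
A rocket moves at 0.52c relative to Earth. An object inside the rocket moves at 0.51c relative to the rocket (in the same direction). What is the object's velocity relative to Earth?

u = (u' + v)/(1 + u'v/c²)
Numerator: 0.51 + 0.52 = 1.03
Denominator: 1 + 0.2652 = 1.2652
u = 1.03/1.2652 = 0.8141c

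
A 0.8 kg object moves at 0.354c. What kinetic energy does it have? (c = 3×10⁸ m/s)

γ = 1/√(1 - 0.354²) = 1.06924
γ - 1 = 0.06924
KE = (γ-1)mc² = 0.06924 × 0.8 × (3×10⁸)² = 4.985×10¹⁵ J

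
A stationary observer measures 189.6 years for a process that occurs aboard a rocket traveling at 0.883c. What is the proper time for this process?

Dilated time Δt = 189.6 years
γ = 1/√(1 - 0.883²) = 2.1305
Δt₀ = Δt/γ = 189.6/2.1305 = 88.99 years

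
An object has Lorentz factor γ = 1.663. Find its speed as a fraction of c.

From γ = 1/√(1 - v²/c²):
1/γ² = 1/1.663² = 0.3616
v²/c² = 1 - 0.3616 = 0.6384
v/c = √(0.6384) = 0.7990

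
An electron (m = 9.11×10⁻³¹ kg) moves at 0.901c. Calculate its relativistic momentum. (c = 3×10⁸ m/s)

γ = 1/√(1 - 0.901²) = 2.305
v = 0.901 × 3×10⁸ = 2.703×10⁸ m/s
p = γmv = 2.305 × 9.11×10⁻³¹ × 2.703×10⁸ = 5.676×10⁻²² kg·m/s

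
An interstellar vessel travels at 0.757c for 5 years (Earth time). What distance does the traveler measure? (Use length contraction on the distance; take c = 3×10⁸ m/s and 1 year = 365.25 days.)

Earth distance: d = v × t = 0.757c × 5 yr = 3.5834×10¹⁶ m
γ = 1.5304
d' = d/γ = 3.5834×10¹⁶/1.5304 = 2.341×10¹⁶ m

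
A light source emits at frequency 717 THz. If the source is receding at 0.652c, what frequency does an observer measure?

β = v/c = 0.652
(1-β)/(1+β) = 0.348/1.652 = 0.2107
Doppler factor = √(0.2107) = 0.4590
f_obs = 717 × 0.4590 = 329.1 THz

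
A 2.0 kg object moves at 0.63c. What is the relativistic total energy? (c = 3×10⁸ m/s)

γ = 1/√(1 - 0.63²) = 1.288
mc² = 2.0 × (3×10⁸)² = 1.800×10¹⁷ J
E = γmc² = 1.288 × 1.800×10¹⁷ = 2.318×10¹⁷ J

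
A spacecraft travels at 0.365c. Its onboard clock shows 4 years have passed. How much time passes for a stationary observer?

Proper time Δt₀ = 4 years
γ = 1/√(1 - 0.365²) = 1.074
Δt = γΔt₀ = 1.074 × 4 = 4.296 years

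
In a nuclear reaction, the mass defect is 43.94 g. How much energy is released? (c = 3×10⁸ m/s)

Convert mass defect: Δm = 43.94 g = 0.04394 kg
E = Δm·c² = 0.04394 × (3×10⁸)²
= 0.04394 × 9×10¹⁶ = 3.955×10¹⁵ J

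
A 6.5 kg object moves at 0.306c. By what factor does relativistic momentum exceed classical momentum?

p_rel = γmv, p_class = mv
Ratio = γ = 1/√(1 - 0.306²) = 1.050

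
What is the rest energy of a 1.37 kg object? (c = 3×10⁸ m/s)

c² = (3×10⁸)² = 9.000×10¹⁶ m²/s²
E₀ = mc² = 1.37 × 9.000×10¹⁶ = 1.233×10¹⁷ J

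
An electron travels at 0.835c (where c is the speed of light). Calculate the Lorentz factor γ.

v/c = 0.835, so (v/c)² = 0.697225
1 - (v/c)² = 0.302775
γ = 1/√(0.302775) = 1.817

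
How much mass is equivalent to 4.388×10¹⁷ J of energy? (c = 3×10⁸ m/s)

From E = mc², we get m = E/c²
c² = (3×10⁸)² = 9×10¹⁶ m²/s²
m = 4.388×10¹⁷ / 9×10¹⁶ = 4.876 kg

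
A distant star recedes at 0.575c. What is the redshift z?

β = 0.575
(1+β)/(1-β) = 1.575/0.425 = 3.706
√(3.706) = 1.9251
z = 1.9251 - 1 = 0.9251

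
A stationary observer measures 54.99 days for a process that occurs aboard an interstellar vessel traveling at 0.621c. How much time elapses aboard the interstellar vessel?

Dilated time Δt = 54.99 days
γ = 1/√(1 - 0.621²) = 1.276
Δt₀ = Δt/γ = 54.99/1.276 = 43.10 days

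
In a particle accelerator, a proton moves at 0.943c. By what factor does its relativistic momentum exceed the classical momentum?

p_rel = γmv, p_class = mv
Ratio = γ = 1/√(1 - 0.943²)
= 1/√(0.110751) = 3.005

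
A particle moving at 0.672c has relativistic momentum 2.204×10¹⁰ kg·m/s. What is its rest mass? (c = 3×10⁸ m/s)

γ = 1/√(1 - 0.672²) = 1.3503
v = 0.672 × 3×10⁸ = 2.016×10⁸ m/s
m = p/(γv) = 2.204×10¹⁰/(1.3503 × 2.016×10⁸) = 80.96 kg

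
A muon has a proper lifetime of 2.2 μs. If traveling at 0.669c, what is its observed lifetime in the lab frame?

Proper lifetime τ₀ = 2.2 μs
γ = 1/√(1 - 0.669²) = 1.3454
τ = γτ₀ = 1.3454 × 2.2 μs = 2.960 μs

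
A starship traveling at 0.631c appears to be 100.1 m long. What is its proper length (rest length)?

Contracted length L = 100.1 m
γ = 1/√(1 - 0.631²) = 1.289
L₀ = γL = 1.289 × 100.1 = 129.0 m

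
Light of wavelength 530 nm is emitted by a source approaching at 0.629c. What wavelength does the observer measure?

β = 0.629
Wavelength Doppler factor = √(0.371/1.629) = √(0.2277) = 0.4772
λ_obs = 530 × 0.4772 = 252.9 nm (blueshift)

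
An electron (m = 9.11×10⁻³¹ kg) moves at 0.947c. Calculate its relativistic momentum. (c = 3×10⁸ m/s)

γ = 1/√(1 - 0.947²) = 3.113
v = 0.947 × 3×10⁸ = 2.841×10⁸ m/s
p = γmv = 3.113 × 9.11×10⁻³¹ × 2.841×10⁸ = 8.057×10⁻²² kg·m/s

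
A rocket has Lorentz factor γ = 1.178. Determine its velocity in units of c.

From γ = 1/√(1 - v²/c²):
1/γ² = 1/1.178² = 0.7206
v²/c² = 1 - 0.7206 = 0.2794
v/c = √(0.2794) = 0.5286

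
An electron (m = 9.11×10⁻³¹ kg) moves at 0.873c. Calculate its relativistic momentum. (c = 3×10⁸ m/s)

γ = 1/√(1 - 0.873²) = 2.0504
v = 0.873 × 3×10⁸ = 2.619×10⁸ m/s
p = γmv = 2.0504 × 9.11×10⁻³¹ × 2.619×10⁸ = 4.892×10⁻²² kg·m/s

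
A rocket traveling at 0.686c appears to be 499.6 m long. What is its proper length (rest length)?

Contracted length L = 499.6 m
γ = 1/√(1 - 0.686²) = 1.37438
L₀ = γL = 1.37438 × 499.6 = 686.6 m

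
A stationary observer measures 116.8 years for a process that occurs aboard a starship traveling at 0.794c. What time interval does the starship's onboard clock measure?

Dilated time Δt = 116.8 years
γ = 1/√(1 - 0.794²) = 1.645
Δt₀ = Δt/γ = 116.8/1.645 = 71.00 years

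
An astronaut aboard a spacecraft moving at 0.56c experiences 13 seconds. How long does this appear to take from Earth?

Proper time Δt₀ = 13 seconds
γ = 1/√(1 - 0.56²) = 1.207
Δt = γΔt₀ = 1.207 × 13 = 15.69 seconds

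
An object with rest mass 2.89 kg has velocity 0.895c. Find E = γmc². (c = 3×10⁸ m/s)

γ = 1/√(1 - 0.895²) = 2.242
mc² = 2.89 × (3×10⁸)² = 2.601×10¹⁷ J
E = γmc² = 2.242 × 2.601×10¹⁷ = 5.831×10¹⁷ J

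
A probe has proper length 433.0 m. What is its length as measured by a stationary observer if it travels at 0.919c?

Proper length L₀ = 433.0 m
γ = 1/√(1 - 0.919²) = 2.536
L = L₀/γ = 433.0/2.536 = 170.7 m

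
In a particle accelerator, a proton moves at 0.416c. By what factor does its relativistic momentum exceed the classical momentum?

p_rel = γmv, p_class = mv
Ratio = γ = 1/√(1 - 0.416²)
= 1/√(0.826944) = 1.100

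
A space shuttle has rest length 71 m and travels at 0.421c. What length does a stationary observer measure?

Proper length L₀ = 71 m
γ = 1/√(1 - 0.421²) = 1.1025
L = L₀/γ = 71/1.1025 = 64.40 m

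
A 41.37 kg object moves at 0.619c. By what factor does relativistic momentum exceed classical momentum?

p_rel = γmv, p_class = mv
Ratio = γ = 1/√(1 - 0.619²) = 1.273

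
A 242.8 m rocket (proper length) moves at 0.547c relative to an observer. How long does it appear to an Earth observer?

Proper length L₀ = 242.8 m
γ = 1/√(1 - 0.547²) = 1.19455
L = L₀/γ = 242.8/1.19455 = 203.3 m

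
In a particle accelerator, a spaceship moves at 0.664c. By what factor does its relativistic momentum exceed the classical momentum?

p_rel = γmv, p_class = mv
Ratio = γ = 1/√(1 - 0.664²)
= 1/√(0.559104) = 1.337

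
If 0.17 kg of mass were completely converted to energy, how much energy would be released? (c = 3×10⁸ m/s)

Using E = mc²:
c² = (3×10⁸)² = 9×10¹⁶ m²/s²
E = 0.17 × 9×10¹⁶ = 1.530×10¹⁶ J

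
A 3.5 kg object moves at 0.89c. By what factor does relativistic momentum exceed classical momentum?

p_rel = γmv, p_class = mv
Ratio = γ = 1/√(1 - 0.89²) = 2.193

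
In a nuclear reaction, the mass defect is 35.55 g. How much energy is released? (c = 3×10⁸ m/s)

Convert mass defect: Δm = 35.55 g = 0.03555 kg
E = Δm·c² = 0.03555 × (3×10⁸)²
= 0.03555 × 9×10¹⁶ = 3.200×10¹⁵ J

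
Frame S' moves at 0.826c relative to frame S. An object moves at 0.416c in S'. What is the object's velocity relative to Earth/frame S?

u = (u' + v)/(1 + u'v/c²)
Numerator: 0.416 + 0.826 = 1.242
Denominator: 1 + 0.343616 = 1.343616
u = 1.242/1.343616 = 0.9244c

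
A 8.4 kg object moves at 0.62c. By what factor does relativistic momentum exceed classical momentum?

p_rel = γmv, p_class = mv
Ratio = γ = 1/√(1 - 0.62²) = 1.275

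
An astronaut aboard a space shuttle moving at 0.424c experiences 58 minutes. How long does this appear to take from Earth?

Proper time Δt₀ = 58 minutes
γ = 1/√(1 - 0.424²) = 1.1042
Δt = γΔt₀ = 1.1042 × 58 = 64.04 minutes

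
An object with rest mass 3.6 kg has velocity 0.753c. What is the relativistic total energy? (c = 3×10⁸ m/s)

γ = 1/√(1 - 0.753²) = 1.5197
mc² = 3.6 × (3×10⁸)² = 3.240×10¹⁷ J
E = γmc² = 1.5197 × 3.240×10¹⁷ = 4.924×10¹⁷ J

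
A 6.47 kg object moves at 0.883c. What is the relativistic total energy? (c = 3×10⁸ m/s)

γ = 1/√(1 - 0.883²) = 2.131
mc² = 6.47 × (3×10⁸)² = 5.823×10¹⁷ J
E = γmc² = 2.131 × 5.823×10¹⁷ = 1.241×10¹⁸ J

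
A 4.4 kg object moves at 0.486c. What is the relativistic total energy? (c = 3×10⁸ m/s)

γ = 1/√(1 - 0.486²) = 1.1442
mc² = 4.4 × (3×10⁸)² = 3.960×10¹⁷ J
E = γmc² = 1.1442 × 3.960×10¹⁷ = 4.531×10¹⁷ J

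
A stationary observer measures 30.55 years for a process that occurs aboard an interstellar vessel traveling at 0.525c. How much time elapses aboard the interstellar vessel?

Dilated time Δt = 30.55 years
γ = 1/√(1 - 0.525²) = 1.175
Δt₀ = Δt/γ = 30.55/1.175 = 26.00 years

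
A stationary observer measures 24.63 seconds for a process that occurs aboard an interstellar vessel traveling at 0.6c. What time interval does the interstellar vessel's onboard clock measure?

Dilated time Δt = 24.63 seconds
γ = 1/√(1 - 0.6²) = 1.250
Δt₀ = Δt/γ = 24.63/1.250 = 19.70 seconds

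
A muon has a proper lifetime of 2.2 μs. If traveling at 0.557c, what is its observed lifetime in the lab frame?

Proper lifetime τ₀ = 2.2 μs
γ = 1/√(1 - 0.557²) = 1.204
τ = γτ₀ = 1.204 × 2.2 μs = 2.649 μs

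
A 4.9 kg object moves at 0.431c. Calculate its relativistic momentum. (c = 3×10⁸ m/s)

γ = 1/√(1 - 0.431²) = 1.1082
v = 0.431 × 3×10⁸ = 1.293×10⁸ m/s
p = γmv = 1.1082 × 4.9 × 1.293×10⁸ = 7.021×10⁸ kg·m/s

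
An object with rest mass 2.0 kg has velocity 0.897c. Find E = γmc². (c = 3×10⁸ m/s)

γ = 1/√(1 - 0.897²) = 2.262
mc² = 2.0 × (3×10⁸)² = 1.800×10¹⁷ J
E = γmc² = 2.262 × 1.800×10¹⁷ = 4.072×10¹⁷ J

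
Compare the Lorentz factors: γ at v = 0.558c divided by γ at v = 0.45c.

γ₁ = 1/√(1 - 0.558²) = 1.205
γ₂ = 1/√(1 - 0.45²) = 1.120
γ₁/γ₂ = 1.205/1.120 = 1.076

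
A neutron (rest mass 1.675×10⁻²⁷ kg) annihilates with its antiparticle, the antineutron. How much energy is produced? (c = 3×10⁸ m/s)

Both particles have the same rest mass, so total mass = 2m
E = 2m·c² = 2 × 1.675×10⁻²⁷ × (3×10⁸)²
= 2 × 1.675×10⁻²⁷ × 9×10¹⁶
= 3.015×10⁻¹⁰ J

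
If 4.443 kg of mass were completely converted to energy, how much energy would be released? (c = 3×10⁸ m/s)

Using E = mc²:
c² = (3×10⁸)² = 9×10¹⁶ m²/s²
E = 4.443 × 9×10¹⁶ = 3.999×10¹⁷ J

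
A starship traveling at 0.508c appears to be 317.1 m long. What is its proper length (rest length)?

Contracted length L = 317.1 m
γ = 1/√(1 - 0.508²) = 1.16096
L₀ = γL = 1.16096 × 317.1 = 368.1 m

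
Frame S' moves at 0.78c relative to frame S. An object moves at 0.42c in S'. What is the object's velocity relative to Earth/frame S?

u = (u' + v)/(1 + u'v/c²)
Numerator: 0.42 + 0.78 = 1.2
Denominator: 1 + 0.3276 = 1.3276
u = 1.2/1.3276 = 0.9039c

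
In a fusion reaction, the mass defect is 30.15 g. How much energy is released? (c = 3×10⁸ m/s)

Convert mass defect: Δm = 30.15 g = 0.03015 kg
E = Δm·c² = 0.03015 × (3×10⁸)²
= 0.03015 × 9×10¹⁶ = 2.714×10¹⁵ J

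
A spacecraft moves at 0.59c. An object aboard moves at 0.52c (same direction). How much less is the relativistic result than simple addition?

Classical: u' + v = 0.52 + 0.59 = 1.11c
Relativistic: u = (0.52 + 0.59)/(1 + 0.3068) = 1.11/1.3068 = 0.8494c
Difference: 1.11 - 0.8494 = 0.2606c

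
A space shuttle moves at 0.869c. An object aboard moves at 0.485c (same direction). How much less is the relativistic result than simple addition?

Classical: u' + v = 0.485 + 0.869 = 1.354c
Relativistic: u = (0.485 + 0.869)/(1 + 0.421465) = 1.354/1.421465 = 0.9525c
Difference: 1.354 - 0.9525 = 0.4015c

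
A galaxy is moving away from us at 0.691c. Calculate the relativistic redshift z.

β = 0.691
(1+β)/(1-β) = 1.691/0.309 = 5.472
√(5.472) = 2.339
z = 2.339 - 1 = 1.339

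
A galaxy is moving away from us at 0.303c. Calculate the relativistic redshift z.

β = 0.303
(1+β)/(1-β) = 1.303/0.697 = 1.8694
√(1.8694) = 1.3673
z = 1.3673 - 1 = 0.3673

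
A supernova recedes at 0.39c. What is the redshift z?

β = 0.39
(1+β)/(1-β) = 1.39/0.61 = 2.2787
√(2.2787) = 1.5095
z = 1.5095 - 1 = 0.5095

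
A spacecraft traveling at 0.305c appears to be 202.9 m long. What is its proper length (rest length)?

Contracted length L = 202.9 m
γ = 1/√(1 - 0.305²) = 1.05003
L₀ = γL = 1.05003 × 202.9 = 213.1 m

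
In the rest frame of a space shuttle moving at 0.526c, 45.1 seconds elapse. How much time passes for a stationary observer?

Proper time Δt₀ = 45.1 seconds
γ = 1/√(1 - 0.526²) = 1.1758
Δt = γΔt₀ = 1.1758 × 45.1 = 53.03 seconds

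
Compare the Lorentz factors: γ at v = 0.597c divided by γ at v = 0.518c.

γ₁ = 1/√(1 - 0.597²) = 1.2465
γ₂ = 1/√(1 - 0.518²) = 1.1691
γ₁/γ₂ = 1.2465/1.1691 = 1.066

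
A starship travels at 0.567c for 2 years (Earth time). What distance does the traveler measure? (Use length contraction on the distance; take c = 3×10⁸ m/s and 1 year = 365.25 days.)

Earth distance: d = v × t = 0.567c × 2 yr = 1.0736×10¹⁶ m
γ = 1.2140
d' = d/γ = 1.0736×10¹⁶/1.2140 = 8.843×10¹⁵ m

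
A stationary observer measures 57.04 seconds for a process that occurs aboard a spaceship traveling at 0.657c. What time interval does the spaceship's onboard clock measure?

Dilated time Δt = 57.04 seconds
γ = 1/√(1 - 0.657²) = 1.3265
Δt₀ = Δt/γ = 57.04/1.3265 = 43.00 seconds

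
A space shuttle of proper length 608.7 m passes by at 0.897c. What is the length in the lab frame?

Proper length L₀ = 608.7 m
γ = 1/√(1 - 0.897²) = 2.262
L = L₀/γ = 608.7/2.262 = 269.1 m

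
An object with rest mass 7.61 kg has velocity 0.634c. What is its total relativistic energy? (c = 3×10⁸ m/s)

γ = 1/√(1 - 0.634²) = 1.293
mc² = 7.61 × (3×10⁸)² = 6.849×10¹⁷ J
E = γmc² = 1.293 × 6.849×10¹⁷ = 8.856×10¹⁷ J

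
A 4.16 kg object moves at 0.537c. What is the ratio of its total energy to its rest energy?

E = γmc², E₀ = mc²
E/E₀ = γ = 1/√(1 - 0.537²) = 1.185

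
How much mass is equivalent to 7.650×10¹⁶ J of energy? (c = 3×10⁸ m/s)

From E = mc², we get m = E/c²
c² = (3×10⁸)² = 9×10¹⁶ m²/s²
m = 7.650×10¹⁶ / 9×10¹⁶ = 0.8500 kg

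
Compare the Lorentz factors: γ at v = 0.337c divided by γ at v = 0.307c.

γ₁ = 1/√(1 - 0.337²) = 1.0621
γ₂ = 1/√(1 - 0.307²) = 1.0507
γ₁/γ₂ = 1.0621/1.0507 = 1.011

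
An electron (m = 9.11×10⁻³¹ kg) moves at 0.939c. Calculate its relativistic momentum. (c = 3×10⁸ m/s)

γ = 1/√(1 - 0.939²) = 2.9077
v = 0.939 × 3×10⁸ = 2.817×10⁸ m/s
p = γmv = 2.9077 × 9.11×10⁻³¹ × 2.817×10⁸ = 7.462×10⁻²² kg·m/s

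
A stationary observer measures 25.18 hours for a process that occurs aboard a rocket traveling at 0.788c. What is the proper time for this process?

Dilated time Δt = 25.18 hours
γ = 1/√(1 - 0.788²) = 1.624
Δt₀ = Δt/γ = 25.18/1.624 = 15.50 hours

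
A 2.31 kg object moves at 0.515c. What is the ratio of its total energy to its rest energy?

E = γmc², E₀ = mc²
E/E₀ = γ = 1/√(1 - 0.515²) = 1.167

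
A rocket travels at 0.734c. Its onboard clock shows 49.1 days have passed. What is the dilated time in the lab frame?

Proper time Δt₀ = 49.1 days
γ = 1/√(1 - 0.734²) = 1.47243
Δt = γΔt₀ = 1.47243 × 49.1 = 72.30 days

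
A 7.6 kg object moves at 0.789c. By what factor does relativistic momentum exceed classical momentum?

p_rel = γmv, p_class = mv
Ratio = γ = 1/√(1 - 0.789²) = 1.628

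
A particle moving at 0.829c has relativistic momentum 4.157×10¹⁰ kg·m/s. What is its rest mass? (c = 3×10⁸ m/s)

γ = 1/√(1 - 0.829²) = 1.788
v = 0.829 × 3×10⁸ = 2.487×10⁸ m/s
m = p/(γv) = 4.157×10¹⁰/(1.788 × 2.487×10⁸) = 93.48 kg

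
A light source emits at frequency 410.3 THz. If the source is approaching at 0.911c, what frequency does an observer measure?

β = v/c = 0.911
(1+β)/(1-β) = 1.911/0.089 = 21.47
Doppler factor = √(21.47) = 4.634
f_obs = 410.3 × 4.634 = 1901 THz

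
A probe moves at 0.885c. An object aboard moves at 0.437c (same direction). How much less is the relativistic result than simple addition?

Classical: u' + v = 0.437 + 0.885 = 1.322c
Relativistic: u = (0.437 + 0.885)/(1 + 0.386745) = 1.322/1.386745 = 0.9533c
Difference: 1.322 - 0.9533 = 0.3687c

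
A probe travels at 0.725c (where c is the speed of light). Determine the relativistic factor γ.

v/c = 0.725, so (v/c)² = 0.525625
1 - (v/c)² = 0.474375
γ = 1/√(0.474375) = 1.452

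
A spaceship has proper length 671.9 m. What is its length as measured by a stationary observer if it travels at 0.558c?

Proper length L₀ = 671.9 m
γ = 1/√(1 - 0.558²) = 1.205
L = L₀/γ = 671.9/1.205 = 557.6 m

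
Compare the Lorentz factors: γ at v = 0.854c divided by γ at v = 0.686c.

γ₁ = 1/√(1 - 0.854²) = 1.92207
γ₂ = 1/√(1 - 0.686²) = 1.37438
γ₁/γ₂ = 1.92207/1.37438 = 1.398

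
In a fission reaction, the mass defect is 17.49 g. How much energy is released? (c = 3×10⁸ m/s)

Convert mass defect: Δm = 17.49 g = 0.01749 kg
E = Δm·c² = 0.01749 × (3×10⁸)²
= 0.01749 × 9×10¹⁶ = 1.574×10¹⁵ J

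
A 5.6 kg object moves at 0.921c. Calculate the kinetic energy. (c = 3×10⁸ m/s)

γ = 1/√(1 - 0.921²) = 2.567
γ - 1 = 1.567
KE = (γ-1)mc² = 1.567 × 5.6 × (3×10⁸)² = 7.898×10¹⁷ J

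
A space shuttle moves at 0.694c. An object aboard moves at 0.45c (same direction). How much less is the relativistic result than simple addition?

Classical: u' + v = 0.45 + 0.694 = 1.144c
Relativistic: u = (0.45 + 0.694)/(1 + 0.3123) = 1.144/1.3123 = 0.8718c
Difference: 1.144 - 0.8718 = 0.2722c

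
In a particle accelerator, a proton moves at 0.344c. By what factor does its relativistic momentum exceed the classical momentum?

p_rel = γmv, p_class = mv
Ratio = γ = 1/√(1 - 0.344²)
= 1/√(0.881664) = 1.065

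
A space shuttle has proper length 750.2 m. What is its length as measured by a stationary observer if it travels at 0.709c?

Proper length L₀ = 750.2 m
γ = 1/√(1 - 0.709²) = 1.41802
L = L₀/γ = 750.2/1.41802 = 529.0 m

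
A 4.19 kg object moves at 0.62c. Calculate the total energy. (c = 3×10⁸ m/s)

γ = 1/√(1 - 0.62²) = 1.2745
mc² = 4.19 × (3×10⁸)² = 3.771×10¹⁷ J
E = γmc² = 1.2745 × 3.771×10¹⁷ = 4.806×10¹⁷ J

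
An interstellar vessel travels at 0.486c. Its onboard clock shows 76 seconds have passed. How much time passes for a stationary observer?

Proper time Δt₀ = 76 seconds
γ = 1/√(1 - 0.486²) = 1.1442
Δt = γΔt₀ = 1.1442 × 76 = 86.96 seconds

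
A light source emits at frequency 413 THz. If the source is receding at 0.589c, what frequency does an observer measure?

β = v/c = 0.589
(1-β)/(1+β) = 0.411/1.589 = 0.25865
Doppler factor = √(0.25865) = 0.50858
f_obs = 413 × 0.50858 = 210.0 THz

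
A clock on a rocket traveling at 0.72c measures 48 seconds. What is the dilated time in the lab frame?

Proper time Δt₀ = 48 seconds
γ = 1/√(1 - 0.72²) = 1.441
Δt = γΔt₀ = 1.441 × 48 = 69.17 seconds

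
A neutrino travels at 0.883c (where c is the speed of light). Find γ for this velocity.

v/c = 0.883, so (v/c)² = 0.779689
1 - (v/c)² = 0.220311
γ = 1/√(0.220311) = 2.131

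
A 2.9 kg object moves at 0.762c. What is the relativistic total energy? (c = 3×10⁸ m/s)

γ = 1/√(1 - 0.762²) = 1.544
mc² = 2.9 × (3×10⁸)² = 2.610×10¹⁷ J
E = γmc² = 1.544 × 2.610×10¹⁷ = 4.030×10¹⁷ J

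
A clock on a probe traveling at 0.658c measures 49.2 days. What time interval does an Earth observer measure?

Proper time Δt₀ = 49.2 days
γ = 1/√(1 - 0.658²) = 1.328
Δt = γΔt₀ = 1.328 × 49.2 = 65.34 days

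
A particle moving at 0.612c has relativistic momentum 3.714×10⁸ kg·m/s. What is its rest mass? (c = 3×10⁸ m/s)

γ = 1/√(1 - 0.612²) = 1.264
v = 0.612 × 3×10⁸ = 1.836×10⁸ m/s
m = p/(γv) = 3.714×10⁸/(1.264 × 1.836×10⁸) = 1.600 kg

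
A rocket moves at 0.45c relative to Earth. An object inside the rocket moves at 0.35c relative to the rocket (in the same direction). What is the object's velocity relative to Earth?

u = (u' + v)/(1 + u'v/c²)
Numerator: 0.35 + 0.45 = 0.8
Denominator: 1 + 0.1575 = 1.1575
u = 0.8/1.1575 = 0.6911c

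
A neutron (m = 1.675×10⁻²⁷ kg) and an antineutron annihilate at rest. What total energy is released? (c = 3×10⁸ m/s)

Both particles have the same rest mass, so total mass = 2m
E = 2m·c² = 2 × 1.675×10⁻²⁷ × (3×10⁸)²
= 2 × 1.675×10⁻²⁷ × 9×10¹⁶
= 3.015×10⁻¹⁰ J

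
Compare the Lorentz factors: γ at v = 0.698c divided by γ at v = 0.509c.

γ₁ = 1/√(1 - 0.698²) = 1.3965
γ₂ = 1/√(1 - 0.509²) = 1.1618
γ₁/γ₂ = 1.3965/1.1618 = 1.202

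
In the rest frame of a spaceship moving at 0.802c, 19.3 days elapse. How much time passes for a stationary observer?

Proper time Δt₀ = 19.3 days
γ = 1/√(1 - 0.802²) = 1.674
Δt = γΔt₀ = 1.674 × 19.3 = 32.31 days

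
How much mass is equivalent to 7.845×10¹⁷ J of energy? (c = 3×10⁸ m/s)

From E = mc², we get m = E/c²
c² = (3×10⁸)² = 9×10¹⁶ m²/s²
m = 7.845×10¹⁷ / 9×10¹⁶ = 8.717 kg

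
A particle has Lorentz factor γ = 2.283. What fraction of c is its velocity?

From γ = 1/√(1 - v²/c²):
1/γ² = 1/2.283² = 0.19186
v²/c² = 1 - 0.19186 = 0.80814
v/c = √(0.80814) = 0.8990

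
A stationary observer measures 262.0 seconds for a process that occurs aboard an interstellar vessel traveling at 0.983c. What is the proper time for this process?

Dilated time Δt = 262.0 seconds
γ = 1/√(1 - 0.983²) = 5.4465
Δt₀ = Δt/γ = 262.0/5.4465 = 48.10 seconds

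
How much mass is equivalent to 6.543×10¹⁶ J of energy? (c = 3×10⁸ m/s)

From E = mc², we get m = E/c²
c² = (3×10⁸)² = 9×10¹⁶ m²/s²
m = 6.543×10¹⁶ / 9×10¹⁶ = 0.7270 kg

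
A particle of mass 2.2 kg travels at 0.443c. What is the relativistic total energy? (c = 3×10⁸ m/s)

γ = 1/√(1 - 0.443²) = 1.11542
mc² = 2.2 × (3×10⁸)² = 1.980×10¹⁷ J
E = γmc² = 1.11542 × 1.980×10¹⁷ = 2.209×10¹⁷ J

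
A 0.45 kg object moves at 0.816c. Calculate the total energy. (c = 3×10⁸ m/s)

γ = 1/√(1 - 0.816²) = 1.7299
mc² = 0.45 × (3×10⁸)² = 4.050×10¹⁶ J
E = γmc² = 1.7299 × 4.050×10¹⁶ = 7.006×10¹⁶ J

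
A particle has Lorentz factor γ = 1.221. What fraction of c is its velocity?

From γ = 1/√(1 - v²/c²):
1/γ² = 1/1.221² = 0.6708
v²/c² = 1 - 0.6708 = 0.3292
v/c = √(0.3292) = 0.5738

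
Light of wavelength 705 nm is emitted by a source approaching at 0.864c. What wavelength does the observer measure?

β = 0.864
Wavelength Doppler factor = √(0.136/1.864) = √(0.07296) = 0.2701
λ_obs = 705 × 0.2701 = 190.4 nm (blueshift)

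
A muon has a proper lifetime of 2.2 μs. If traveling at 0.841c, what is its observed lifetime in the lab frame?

Proper lifetime τ₀ = 2.2 μs
γ = 1/√(1 - 0.841²) = 1.848
τ = γτ₀ = 1.848 × 2.2 μs = 4.066 μs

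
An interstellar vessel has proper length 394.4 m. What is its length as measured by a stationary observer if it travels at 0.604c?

Proper length L₀ = 394.4 m
γ = 1/√(1 - 0.604²) = 1.255
L = L₀/γ = 394.4/1.255 = 314.3 m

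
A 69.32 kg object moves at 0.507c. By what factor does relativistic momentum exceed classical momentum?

p_rel = γmv, p_class = mv
Ratio = γ = 1/√(1 - 0.507²) = 1.160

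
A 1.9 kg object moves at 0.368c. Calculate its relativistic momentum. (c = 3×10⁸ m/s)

γ = 1/√(1 - 0.368²) = 1.0755
v = 0.368 × 3×10⁸ = 1.104×10⁸ m/s
p = γmv = 1.0755 × 1.9 × 1.104×10⁸ = 2.256×10⁸ kg·m/s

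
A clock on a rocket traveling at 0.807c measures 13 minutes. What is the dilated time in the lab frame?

Proper time Δt₀ = 13 minutes
γ = 1/√(1 - 0.807²) = 1.693
Δt = γΔt₀ = 1.693 × 13 = 22.01 minutes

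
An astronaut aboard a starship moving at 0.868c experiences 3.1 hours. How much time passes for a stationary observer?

Proper time Δt₀ = 3.1 hours
γ = 1/√(1 - 0.868²) = 2.014
Δt = γΔt₀ = 2.014 × 3.1 = 6.243 hours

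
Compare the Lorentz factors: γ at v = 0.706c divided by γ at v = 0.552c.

γ₁ = 1/√(1 - 0.706²) = 1.4120
γ₂ = 1/√(1 - 0.552²) = 1.1993
γ₁/γ₂ = 1.4120/1.1993 = 1.177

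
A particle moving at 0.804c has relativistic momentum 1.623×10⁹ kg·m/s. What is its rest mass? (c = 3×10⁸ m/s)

γ = 1/√(1 - 0.804²) = 1.682
v = 0.804 × 3×10⁸ = 2.412×10⁸ m/s
m = p/(γv) = 1.623×10⁹/(1.682 × 2.412×10⁸) = 4.001 kg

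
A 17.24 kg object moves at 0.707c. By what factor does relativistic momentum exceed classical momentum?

p_rel = γmv, p_class = mv
Ratio = γ = 1/√(1 - 0.707²) = 1.414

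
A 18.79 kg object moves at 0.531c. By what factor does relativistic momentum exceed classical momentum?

p_rel = γmv, p_class = mv
Ratio = γ = 1/√(1 - 0.531²) = 1.180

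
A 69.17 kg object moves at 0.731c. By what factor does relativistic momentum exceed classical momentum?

p_rel = γmv, p_class = mv
Ratio = γ = 1/√(1 - 0.731²) = 1.465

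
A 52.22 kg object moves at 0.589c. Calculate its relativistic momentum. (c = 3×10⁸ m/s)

γ = 1/√(1 - 0.589²) = 1.2374
v = 0.589 × 3×10⁸ = 1.767×10⁸ m/s
p = γmv = 1.2374 × 52.22 × 1.767×10⁸ = 1.142×10¹⁰ kg·m/s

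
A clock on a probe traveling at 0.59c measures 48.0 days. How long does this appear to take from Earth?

Proper time Δt₀ = 48.0 days
γ = 1/√(1 - 0.59²) = 1.2385
Δt = γΔt₀ = 1.2385 × 48.0 = 59.45 days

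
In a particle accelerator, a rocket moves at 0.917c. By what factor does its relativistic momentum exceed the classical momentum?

p_rel = γmv, p_class = mv
Ratio = γ = 1/√(1 - 0.917²)
= 1/√(0.159111) = 2.507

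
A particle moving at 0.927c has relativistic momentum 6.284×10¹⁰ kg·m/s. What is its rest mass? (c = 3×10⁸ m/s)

γ = 1/√(1 - 0.927²) = 2.6662
v = 0.927 × 3×10⁸ = 2.781×10⁸ m/s
m = p/(γv) = 6.284×10¹⁰/(2.6662 × 2.781×10⁸) = 84.75 kg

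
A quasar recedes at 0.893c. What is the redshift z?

β = 0.893
(1+β)/(1-β) = 1.893/0.107 = 17.69
√(17.69) = 4.206
z = 4.206 - 1 = 3.206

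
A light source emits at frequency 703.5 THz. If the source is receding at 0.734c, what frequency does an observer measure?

β = v/c = 0.734
(1-β)/(1+β) = 0.266/1.734 = 0.153403
Doppler factor = √(0.153403) = 0.39167
f_obs = 703.5 × 0.39167 = 275.5 THz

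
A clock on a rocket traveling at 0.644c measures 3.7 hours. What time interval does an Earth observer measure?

Proper time Δt₀ = 3.7 hours
γ = 1/√(1 - 0.644²) = 1.307
Δt = γΔt₀ = 1.307 × 3.7 = 4.836 hours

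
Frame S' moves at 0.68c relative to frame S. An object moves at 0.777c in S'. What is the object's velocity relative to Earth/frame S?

u = (u' + v)/(1 + u'v/c²)
Numerator: 0.777 + 0.68 = 1.457
Denominator: 1 + 0.52836 = 1.52836
u = 1.457/1.52836 = 0.9533c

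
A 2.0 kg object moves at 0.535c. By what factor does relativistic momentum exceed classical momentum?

p_rel = γmv, p_class = mv
Ratio = γ = 1/√(1 - 0.535²) = 1.184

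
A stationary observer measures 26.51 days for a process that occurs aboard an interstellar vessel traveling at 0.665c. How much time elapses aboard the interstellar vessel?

Dilated time Δt = 26.51 days
γ = 1/√(1 - 0.665²) = 1.339
Δt₀ = Δt/γ = 26.51/1.339 = 19.80 days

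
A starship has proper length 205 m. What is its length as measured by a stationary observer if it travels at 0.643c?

Proper length L₀ = 205 m
γ = 1/√(1 - 0.643²) = 1.306
L = L₀/γ = 205/1.306 = 157.0 m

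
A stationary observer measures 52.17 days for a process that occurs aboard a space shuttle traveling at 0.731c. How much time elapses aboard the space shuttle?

Dilated time Δt = 52.17 days
γ = 1/√(1 - 0.731²) = 1.4655
Δt₀ = Δt/γ = 52.17/1.4655 = 35.60 days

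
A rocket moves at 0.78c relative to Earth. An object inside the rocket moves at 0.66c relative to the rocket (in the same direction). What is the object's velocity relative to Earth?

u = (u' + v)/(1 + u'v/c²)
Numerator: 0.66 + 0.78 = 1.44
Denominator: 1 + 0.5148 = 1.5148
u = 1.44/1.5148 = 0.9506c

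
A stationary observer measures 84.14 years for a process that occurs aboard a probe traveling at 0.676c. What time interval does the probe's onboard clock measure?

Dilated time Δt = 84.14 years
γ = 1/√(1 - 0.676²) = 1.357
Δt₀ = Δt/γ = 84.14/1.357 = 62.00 years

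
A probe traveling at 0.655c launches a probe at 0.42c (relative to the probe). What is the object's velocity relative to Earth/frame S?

u = (u' + v)/(1 + u'v/c²)
Numerator: 0.42 + 0.655 = 1.075
Denominator: 1 + 0.2751 = 1.2751
u = 1.075/1.2751 = 0.8431c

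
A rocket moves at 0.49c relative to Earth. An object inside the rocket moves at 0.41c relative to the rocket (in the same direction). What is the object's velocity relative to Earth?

u = (u' + v)/(1 + u'v/c²)
Numerator: 0.41 + 0.49 = 0.9
Denominator: 1 + 0.2009 = 1.2009
u = 0.9/1.2009 = 0.7494c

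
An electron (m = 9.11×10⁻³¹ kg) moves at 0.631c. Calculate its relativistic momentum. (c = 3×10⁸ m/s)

γ = 1/√(1 - 0.631²) = 1.289
v = 0.631 × 3×10⁸ = 1.893×10⁸ m/s
p = γmv = 1.289 × 9.11×10⁻³¹ × 1.893×10⁸ = 2.223×10⁻²² kg·m/s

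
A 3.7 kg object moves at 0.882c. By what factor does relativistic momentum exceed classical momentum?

p_rel = γmv, p_class = mv
Ratio = γ = 1/√(1 - 0.882²) = 2.122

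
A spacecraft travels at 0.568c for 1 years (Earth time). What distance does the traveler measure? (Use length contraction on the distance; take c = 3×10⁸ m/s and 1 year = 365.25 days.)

Earth distance: d = v × t = 0.568c × 1 yr = 5.377×10¹⁵ m
γ = 1.215
d' = d/γ = 5.377×10¹⁵/1.215 = 4.426×10¹⁵ m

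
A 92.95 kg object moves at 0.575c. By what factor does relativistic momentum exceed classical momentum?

p_rel = γmv, p_class = mv
Ratio = γ = 1/√(1 - 0.575²) = 1.222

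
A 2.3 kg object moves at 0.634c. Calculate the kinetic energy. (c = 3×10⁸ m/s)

γ = 1/√(1 - 0.634²) = 1.2931
γ - 1 = 0.2931
KE = (γ-1)mc² = 0.2931 × 2.3 × (3×10⁸)² = 6.067×10¹⁶ J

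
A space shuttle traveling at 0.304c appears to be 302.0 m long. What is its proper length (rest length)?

Contracted length L = 302.0 m
γ = 1/√(1 - 0.304²) = 1.0497
L₀ = γL = 1.0497 × 302.0 = 317.0 m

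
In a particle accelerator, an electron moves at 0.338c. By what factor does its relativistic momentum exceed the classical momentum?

p_rel = γmv, p_class = mv
Ratio = γ = 1/√(1 - 0.338²)
= 1/√(0.885756) = 1.063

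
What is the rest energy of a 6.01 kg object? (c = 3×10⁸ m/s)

c² = (3×10⁸)² = 9.000×10¹⁶ m²/s²
E₀ = mc² = 6.01 × 9.000×10¹⁶ = 5.409×10¹⁷ J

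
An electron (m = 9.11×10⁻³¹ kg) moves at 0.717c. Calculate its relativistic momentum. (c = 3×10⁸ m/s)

γ = 1/√(1 - 0.717²) = 1.4346
v = 0.717 × 3×10⁸ = 2.151×10⁸ m/s
p = γmv = 1.4346 × 9.11×10⁻³¹ × 2.151×10⁸ = 2.811×10⁻²² kg·m/s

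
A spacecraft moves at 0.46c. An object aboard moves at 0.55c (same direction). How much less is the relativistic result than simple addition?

Classical: u' + v = 0.55 + 0.46 = 1.01c
Relativistic: u = (0.55 + 0.46)/(1 + 0.253) = 1.01/1.253 = 0.8061c
Difference: 1.01 - 0.8061 = 0.2039c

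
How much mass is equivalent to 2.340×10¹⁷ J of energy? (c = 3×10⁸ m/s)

From E = mc², we get m = E/c²
c² = (3×10⁸)² = 9×10¹⁶ m²/s²
m = 2.340×10¹⁷ / 9×10¹⁶ = 2.600 kg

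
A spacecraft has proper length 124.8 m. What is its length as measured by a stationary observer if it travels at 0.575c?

Proper length L₀ = 124.8 m
γ = 1/√(1 - 0.575²) = 1.222
L = L₀/γ = 124.8/1.222 = 102.1 m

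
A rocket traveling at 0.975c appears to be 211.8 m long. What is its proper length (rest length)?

Contracted length L = 211.8 m
γ = 1/√(1 - 0.975²) = 4.5004
L₀ = γL = 4.5004 × 211.8 = 953.2 m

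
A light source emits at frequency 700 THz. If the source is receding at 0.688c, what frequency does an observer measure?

β = v/c = 0.688
(1-β)/(1+β) = 0.312/1.688 = 0.1848
Doppler factor = √(0.1848) = 0.4299
f_obs = 700 × 0.4299 = 300.9 THz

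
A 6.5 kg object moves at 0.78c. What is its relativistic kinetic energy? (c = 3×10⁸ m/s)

γ = 1/√(1 - 0.78²) = 1.598
γ - 1 = 0.5980
KE = (γ-1)mc² = 0.5980 × 6.5 × (3×10⁸)² = 3.498×10¹⁷ J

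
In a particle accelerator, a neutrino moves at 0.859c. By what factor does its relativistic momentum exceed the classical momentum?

p_rel = γmv, p_class = mv
Ratio = γ = 1/√(1 - 0.859²)
= 1/√(0.262119) = 1.953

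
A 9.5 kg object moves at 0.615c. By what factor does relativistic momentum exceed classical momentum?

p_rel = γmv, p_class = mv
Ratio = γ = 1/√(1 - 0.615²) = 1.268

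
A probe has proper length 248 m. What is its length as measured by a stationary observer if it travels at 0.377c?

Proper length L₀ = 248 m
γ = 1/√(1 - 0.377²) = 1.0797
L = L₀/γ = 248/1.0797 = 229.7 m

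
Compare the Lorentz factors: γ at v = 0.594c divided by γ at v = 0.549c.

γ₁ = 1/√(1 - 0.594²) = 1.243
γ₂ = 1/√(1 - 0.549²) = 1.196
γ₁/γ₂ = 1.243/1.196 = 1.039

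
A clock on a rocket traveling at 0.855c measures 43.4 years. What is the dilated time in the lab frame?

Proper time Δt₀ = 43.4 years
γ = 1/√(1 - 0.855²) = 1.928
Δt = γΔt₀ = 1.928 × 43.4 = 83.68 years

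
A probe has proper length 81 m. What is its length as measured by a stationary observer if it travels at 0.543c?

Proper length L₀ = 81 m
γ = 1/√(1 - 0.543²) = 1.1909
L = L₀/γ = 81/1.1909 = 68.02 m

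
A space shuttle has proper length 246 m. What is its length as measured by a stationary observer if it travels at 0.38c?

Proper length L₀ = 246 m
γ = 1/√(1 - 0.38²) = 1.0811
L = L₀/γ = 246/1.0811 = 227.5 m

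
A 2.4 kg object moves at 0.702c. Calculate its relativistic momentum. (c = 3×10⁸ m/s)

γ = 1/√(1 - 0.702²) = 1.4041
v = 0.702 × 3×10⁸ = 2.106×10⁸ m/s
p = γmv = 1.4041 × 2.4 × 2.106×10⁸ = 7.097×10⁸ kg·m/s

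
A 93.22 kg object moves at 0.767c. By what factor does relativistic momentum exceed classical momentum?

p_rel = γmv, p_class = mv
Ratio = γ = 1/√(1 - 0.767²) = 1.558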